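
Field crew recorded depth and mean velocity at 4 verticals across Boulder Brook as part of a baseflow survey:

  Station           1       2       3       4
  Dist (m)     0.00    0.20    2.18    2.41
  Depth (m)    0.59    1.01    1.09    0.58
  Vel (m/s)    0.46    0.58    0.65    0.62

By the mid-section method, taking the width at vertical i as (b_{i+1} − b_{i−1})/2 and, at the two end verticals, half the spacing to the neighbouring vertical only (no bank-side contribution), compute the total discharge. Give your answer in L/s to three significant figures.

w_1 = (0.20 − 0.00)/2 = 0.1 m; q_1 = 0.46 × 0.59 × 0.1 = 0.02714 m³/s
w_2 = (2.18 − 0.00)/2 = 1.09 m; q_2 = 0.58 × 1.01 × 1.09 = 0.6385 m³/s
w_3 = (2.41 − 0.20)/2 = 1.105 m; q_3 = 0.65 × 1.09 × 1.105 = 0.7829 m³/s
w_4 = (2.41 − 2.18)/2 = 0.115 m; q_4 = 0.62 × 0.58 × 0.115 = 0.04135 m³/s
Q = Σ qᵢ = 1.490 m³/s
= 1.490 × 1000 = 1490 L/s

1490 L/s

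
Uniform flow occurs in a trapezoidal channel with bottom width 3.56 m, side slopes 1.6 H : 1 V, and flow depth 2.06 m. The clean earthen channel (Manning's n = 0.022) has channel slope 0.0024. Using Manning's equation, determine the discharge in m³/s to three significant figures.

36.4 m³/s

A = (b + z·y)·y = (3.56 + 1.6×2.06)×2.06 = 14.12 m²
P = b + 2y√(1+z²) = 3.56 + 2×2.06×√(1+1.6²) = 11.33 m
R = A/P = 14.12/11.33 = 1.246 m
Q = (1/n)·A·R^(2/3)·S^(1/2) = (1/0.022) × 14.12 × 1.246^(2/3) × 0.0024^(1/2) = 36.42 m³/s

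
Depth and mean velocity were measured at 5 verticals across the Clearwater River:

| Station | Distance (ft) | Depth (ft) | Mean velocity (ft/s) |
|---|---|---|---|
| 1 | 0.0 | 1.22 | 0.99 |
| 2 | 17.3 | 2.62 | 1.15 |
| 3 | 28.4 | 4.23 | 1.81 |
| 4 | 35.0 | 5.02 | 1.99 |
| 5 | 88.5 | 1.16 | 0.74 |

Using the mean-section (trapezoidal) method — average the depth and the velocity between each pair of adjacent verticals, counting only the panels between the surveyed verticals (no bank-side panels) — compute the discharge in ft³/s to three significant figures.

375 ft³/s

Panel 1-2: Δb = 17.3 ft, d̄ = (1.22+2.62)/2 = 1.92, v̄ = (0.99+1.15)/2 = 1.07 → q = 17.3×1.92×1.07 = 35.54 ft³/s
Panel 2-3: Δb = 11.1 ft, d̄ = (2.62+4.23)/2 = 3.425, v̄ = (1.15+1.81)/2 = 1.48 → q = 11.1×3.425×1.48 = 56.27 ft³/s
Panel 3-4: Δb = 6.6 ft, d̄ = (4.23+5.02)/2 = 4.625, v̄ = (1.81+1.99)/2 = 1.9 → q = 6.6×4.625×1.9 = 58.00 ft³/s
Panel 4-5: Δb = 53.5 ft, d̄ = (5.02+1.16)/2 = 3.09, v̄ = (1.99+0.74)/2 = 1.365 → q = 53.5×3.09×1.365 = 225.7 ft³/s
Q = Σ q = 375.5 ft³/s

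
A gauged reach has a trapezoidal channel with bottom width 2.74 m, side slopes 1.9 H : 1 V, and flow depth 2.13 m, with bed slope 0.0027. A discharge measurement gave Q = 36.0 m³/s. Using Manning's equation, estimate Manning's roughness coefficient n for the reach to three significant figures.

0.0238

A = (b + z·y)·y = (2.74 + 1.9×2.13)×2.13 = 14.46 m²
P = b + 2y√(1+z²) = 2.74 + 2×2.13×√(1+1.9²) = 11.89 m
R = A/P = 14.46/11.89 = 1.216 m
n = (1/Q)·A·R^(2/3)·S^(1/2) = (1/36.0) × 14.46 × 1.139 × 0.05196 = 0.02377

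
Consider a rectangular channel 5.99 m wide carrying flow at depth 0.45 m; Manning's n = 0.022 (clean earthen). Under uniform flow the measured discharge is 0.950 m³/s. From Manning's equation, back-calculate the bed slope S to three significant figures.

0.000210

A = b·y = 5.99 × 0.45 = 2.696 m²
P = b + 2y = 5.99 + 2×0.45 = 6.890 m
R = A/P = 2.696/6.890 = 0.3912 m
S = (Q·n / (1·A·R^(2/3)))² = (0.950×0.022 / (1×2.696×0.5349))² = 0.0002101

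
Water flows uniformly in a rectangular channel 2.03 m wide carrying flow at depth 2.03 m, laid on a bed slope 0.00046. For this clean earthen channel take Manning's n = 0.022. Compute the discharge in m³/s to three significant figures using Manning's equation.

A = b·y = 2.03 × 2.03 = 4.121 m²
P = b + 2y = 2.03 + 2×2.03 = 6.090 m
R = A/P = 4.121/6.090 = 0.6767 m
Q = (1/n)·A·R^(2/3)·S^(1/2) = (1/0.022) × 4.121 × 0.6767^(2/3) × 0.00046^(1/2) = 3.096 m³/s

3.10 m³/s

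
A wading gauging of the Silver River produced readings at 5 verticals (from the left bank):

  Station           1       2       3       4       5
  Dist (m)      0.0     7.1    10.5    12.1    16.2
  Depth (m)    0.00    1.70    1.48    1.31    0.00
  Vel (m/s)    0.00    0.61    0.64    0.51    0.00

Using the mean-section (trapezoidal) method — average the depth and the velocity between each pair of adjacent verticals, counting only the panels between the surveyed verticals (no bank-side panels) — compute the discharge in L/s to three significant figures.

Panel 1-2: Δb = 7.1 m, d̄ = (0.00+1.70)/2 = 0.85, v̄ = (0.00+0.61)/2 = 0.305 → q = 7.1×0.85×0.305 = 1.841 m³/s
Panel 2-3: Δb = 3.4 m, d̄ = (1.70+1.48)/2 = 1.59, v̄ = (0.61+0.64)/2 = 0.625 → q = 3.4×1.59×0.625 = 3.379 m³/s
Panel 3-4: Δb = 1.6 m, d̄ = (1.48+1.31)/2 = 1.395, v̄ = (0.64+0.51)/2 = 0.575 → q = 1.6×1.395×0.575 = 1.283 m³/s
Panel 4-5: Δb = 4.1 m, d̄ = (1.31+0.00)/2 = 0.655, v̄ = (0.51+0.00)/2 = 0.255 → q = 4.1×0.655×0.255 = 0.6848 m³/s
Q = Σ q = 7.188 m³/s
= 7.188 × 1000 = 7188 L/s

7190 L/s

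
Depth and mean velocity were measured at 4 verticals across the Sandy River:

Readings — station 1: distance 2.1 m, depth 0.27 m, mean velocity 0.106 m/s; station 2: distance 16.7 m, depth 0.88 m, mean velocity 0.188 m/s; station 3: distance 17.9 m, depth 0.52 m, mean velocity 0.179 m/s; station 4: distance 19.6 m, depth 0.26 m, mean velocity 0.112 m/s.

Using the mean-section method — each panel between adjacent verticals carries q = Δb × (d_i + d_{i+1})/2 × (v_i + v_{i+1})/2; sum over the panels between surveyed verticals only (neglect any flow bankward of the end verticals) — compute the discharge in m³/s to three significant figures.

1.48 m³/s

Panel 1-2: Δb = 14.6 m, d̄ = (0.27+0.88)/2 = 0.575, v̄ = (0.106+0.188)/2 = 0.147 → q = 14.6×0.575×0.147 = 1.234 m³/s
Panel 2-3: Δb = 1.2 m, d̄ = (0.88+0.52)/2 = 0.7, v̄ = (0.188+0.179)/2 = 0.1835 → q = 1.2×0.7×0.1835 = 0.1541 m³/s
Panel 3-4: Δb = 1.7 m, d̄ = (0.52+0.26)/2 = 0.39, v̄ = (0.179+0.112)/2 = 0.1455 → q = 1.7×0.39×0.1455 = 0.09647 m³/s
Q = Σ q = 1.485 m³/s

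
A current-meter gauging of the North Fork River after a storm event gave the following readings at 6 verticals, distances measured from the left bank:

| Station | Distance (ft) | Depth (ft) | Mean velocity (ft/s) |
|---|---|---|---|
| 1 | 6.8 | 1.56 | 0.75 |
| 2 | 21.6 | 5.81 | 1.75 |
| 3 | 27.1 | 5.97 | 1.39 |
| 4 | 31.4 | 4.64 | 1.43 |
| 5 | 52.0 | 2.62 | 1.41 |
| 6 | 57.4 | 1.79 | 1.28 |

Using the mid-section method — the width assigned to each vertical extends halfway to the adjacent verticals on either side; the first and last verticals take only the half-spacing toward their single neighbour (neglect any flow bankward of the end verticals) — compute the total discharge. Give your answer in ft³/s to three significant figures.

289 ft³/s

w_1 = (21.6 − 6.8)/2 = 7.4 ft; q_1 = 0.75 × 1.56 × 7.4 = 8.658 ft³/s
w_2 = (27.1 − 6.8)/2 = 10.15 ft; q_2 = 1.75 × 5.81 × 10.15 = 103.2 ft³/s
w_3 = (31.4 − 21.6)/2 = 4.9 ft; q_3 = 1.39 × 5.97 × 4.9 = 40.66 ft³/s
w_4 = (52.0 − 27.1)/2 = 12.45 ft; q_4 = 1.43 × 4.64 × 12.45 = 82.61 ft³/s
w_5 = (57.4 − 31.4)/2 = 13 ft; q_5 = 1.41 × 2.62 × 13 = 48.02 ft³/s
w_6 = (57.4 − 52.0)/2 = 2.7 ft; q_6 = 1.28 × 1.79 × 2.7 = 6.186 ft³/s
Q = Σ qᵢ = 289.3 ft³/s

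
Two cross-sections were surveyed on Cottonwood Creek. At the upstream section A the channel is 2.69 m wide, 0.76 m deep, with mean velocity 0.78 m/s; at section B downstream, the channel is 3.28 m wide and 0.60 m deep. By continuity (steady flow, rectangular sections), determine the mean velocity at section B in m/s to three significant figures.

0.810 m/s

Q = A₁V₁ = (2.69×0.76) × 0.78 = 1.595 m³/s
A₂ = 3.28 × 0.60 = 1.968 m²
V₂ = Q/A₂ = 1.595/1.968 = 0.8103 m/s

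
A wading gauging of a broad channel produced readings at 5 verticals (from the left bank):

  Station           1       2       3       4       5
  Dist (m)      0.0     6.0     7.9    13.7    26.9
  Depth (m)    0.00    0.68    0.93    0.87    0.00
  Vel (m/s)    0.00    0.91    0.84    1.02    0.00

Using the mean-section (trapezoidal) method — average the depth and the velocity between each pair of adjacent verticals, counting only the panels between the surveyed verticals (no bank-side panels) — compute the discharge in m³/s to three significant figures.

Panel 1-2: Δb = 6 m, d̄ = (0.00+0.68)/2 = 0.34, v̄ = (0.00+0.91)/2 = 0.455 → q = 6×0.34×0.455 = 0.9282 m³/s
Panel 2-3: Δb = 1.9 m, d̄ = (0.68+0.93)/2 = 0.805, v̄ = (0.91+0.84)/2 = 0.875 → q = 1.9×0.805×0.875 = 1.338 m³/s
Panel 3-4: Δb = 5.8 m, d̄ = (0.93+0.87)/2 = 0.9, v̄ = (0.84+1.02)/2 = 0.93 → q = 5.8×0.9×0.93 = 4.855 m³/s
Panel 4-5: Δb = 13.2 m, d̄ = (0.87+0.00)/2 = 0.435, v̄ = (1.02+0.00)/2 = 0.51 → q = 13.2×0.435×0.51 = 2.928 m³/s
Q = Σ q = 10.05 m³/s

10.0 m³/s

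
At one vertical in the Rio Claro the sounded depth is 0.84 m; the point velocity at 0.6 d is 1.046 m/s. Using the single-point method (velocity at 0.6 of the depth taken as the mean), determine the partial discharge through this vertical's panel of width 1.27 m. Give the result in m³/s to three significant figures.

1.12 m³/s

v̄ = v₀.₆ = 1.046 m/s
q = v̄ × d × w = 1.046 × 0.84 × 1.27 = 1.116 m³/s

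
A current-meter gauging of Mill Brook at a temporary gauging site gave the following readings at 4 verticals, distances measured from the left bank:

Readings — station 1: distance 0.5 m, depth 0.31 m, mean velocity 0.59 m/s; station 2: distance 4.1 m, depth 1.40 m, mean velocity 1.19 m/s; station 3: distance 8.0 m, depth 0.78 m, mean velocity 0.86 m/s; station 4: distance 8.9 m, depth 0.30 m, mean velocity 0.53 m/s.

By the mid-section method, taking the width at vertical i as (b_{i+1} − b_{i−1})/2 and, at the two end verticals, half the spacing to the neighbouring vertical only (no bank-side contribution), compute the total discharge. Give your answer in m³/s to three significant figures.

w_1 = (4.1 − 0.5)/2 = 1.8 m; q_1 = 0.59 × 0.31 × 1.8 = 0.3292 m³/s
w_2 = (8.0 − 0.5)/2 = 3.75 m; q_2 = 1.19 × 1.40 × 3.75 = 6.248 m³/s
w_3 = (8.9 − 4.1)/2 = 2.4 m; q_3 = 0.86 × 0.78 × 2.4 = 1.610 m³/s
w_4 = (8.9 − 8.0)/2 = 0.45 m; q_4 = 0.53 × 0.30 × 0.45 = 0.07155 m³/s
Q = Σ qᵢ = 8.258 m³/s

8.26 m³/s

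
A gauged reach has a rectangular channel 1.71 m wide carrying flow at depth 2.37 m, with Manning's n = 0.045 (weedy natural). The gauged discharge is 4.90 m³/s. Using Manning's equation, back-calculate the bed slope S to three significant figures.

0.00550

A = b·y = 1.71 × 2.37 = 4.053 m²
P = b + 2y = 1.71 + 2×2.37 = 6.450 m
R = A/P = 4.053/6.450 = 0.6283 m
S = (Q·n / (1·A·R^(2/3)))² = (4.90×0.045 / (1×4.053×0.7336))² = 0.005501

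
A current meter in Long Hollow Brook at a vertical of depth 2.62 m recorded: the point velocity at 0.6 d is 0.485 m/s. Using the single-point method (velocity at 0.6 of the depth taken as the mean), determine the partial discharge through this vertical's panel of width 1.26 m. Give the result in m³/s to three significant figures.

v̄ = v₀.₆ = 0.485 m/s
q = v̄ × d × w = 0.4850 × 2.62 × 1.26 = 1.601 m³/s

1.60 m³/s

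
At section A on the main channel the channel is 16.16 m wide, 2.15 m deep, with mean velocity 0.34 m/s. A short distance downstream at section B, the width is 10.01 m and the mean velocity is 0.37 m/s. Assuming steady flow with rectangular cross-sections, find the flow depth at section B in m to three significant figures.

Q = A₁V₁ = (16.16×2.15) × 0.34 = 11.81 m³/s
d₂ = Q/(b₂ V₂) = 11.81/(10.01×0.37) = 3.190 m

3.19 m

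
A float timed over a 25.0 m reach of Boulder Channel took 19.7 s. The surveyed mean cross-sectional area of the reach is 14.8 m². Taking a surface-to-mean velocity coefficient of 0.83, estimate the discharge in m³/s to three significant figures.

v_surface = L / t̄ = 25.0 / 19.7 = 1.269 m/s
v_mean = 0.83 × 1.269 = 1.053 m/s
Q = A × v_mean = 14.8 × 1.053 = 15.59 m³/s

15.6 m³/s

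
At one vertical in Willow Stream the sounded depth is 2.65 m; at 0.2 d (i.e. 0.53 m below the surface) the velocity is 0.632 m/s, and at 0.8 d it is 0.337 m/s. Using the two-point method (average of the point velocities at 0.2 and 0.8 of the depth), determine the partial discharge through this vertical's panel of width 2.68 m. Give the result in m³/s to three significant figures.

v̄ = (0.632 + 0.337) / 2 = 0.4845 m/s
q = v̄ × d × w = 0.4845 × 2.65 × 2.68 = 3.441 m³/s

3.44 m³/s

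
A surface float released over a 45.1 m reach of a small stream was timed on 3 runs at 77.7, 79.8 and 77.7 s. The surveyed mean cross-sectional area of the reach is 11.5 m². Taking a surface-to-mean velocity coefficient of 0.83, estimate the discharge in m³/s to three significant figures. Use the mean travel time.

5.49 m³/s

t̄ = (77.7 + 79.8 + 77.7) / 3 = 78.4 s
v_surface = L / t̄ = 45.1 / 78.4 = 0.5753 m/s
v_mean = 0.83 × 0.5753 = 0.4775 m/s
Q = A × v_mean = 11.5 × 0.4775 = 5.491 m³/s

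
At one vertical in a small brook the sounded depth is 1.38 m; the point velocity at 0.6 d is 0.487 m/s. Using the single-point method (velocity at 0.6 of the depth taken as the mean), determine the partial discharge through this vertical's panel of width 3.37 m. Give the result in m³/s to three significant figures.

2.26 m³/s

v̄ = v₀.₆ = 0.487 m/s
q = v̄ × d × w = 0.4870 × 1.38 × 3.37 = 2.265 m³/s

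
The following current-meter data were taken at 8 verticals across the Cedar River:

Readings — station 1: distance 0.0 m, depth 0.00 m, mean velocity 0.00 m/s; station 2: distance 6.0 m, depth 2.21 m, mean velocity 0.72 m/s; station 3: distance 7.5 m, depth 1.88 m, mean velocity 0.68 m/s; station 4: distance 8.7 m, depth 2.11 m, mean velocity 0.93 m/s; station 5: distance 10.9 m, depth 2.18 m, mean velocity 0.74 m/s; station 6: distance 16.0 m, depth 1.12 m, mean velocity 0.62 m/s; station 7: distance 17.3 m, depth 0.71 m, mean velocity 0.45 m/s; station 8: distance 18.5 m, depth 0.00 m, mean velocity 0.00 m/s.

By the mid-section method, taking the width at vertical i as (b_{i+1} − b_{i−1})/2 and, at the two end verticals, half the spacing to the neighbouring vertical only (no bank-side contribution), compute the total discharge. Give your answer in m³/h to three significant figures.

70300 m³/h

w_2 = (7.5 − 0.0)/2 = 3.75 m; q_2 = 0.72 × 2.21 × 3.75 = 5.967 m³/s
w_3 = (8.7 − 6.0)/2 = 1.35 m; q_3 = 0.68 × 1.88 × 1.35 = 1.726 m³/s
w_4 = (10.9 − 7.5)/2 = 1.7 m; q_4 = 0.93 × 2.11 × 1.7 = 3.336 m³/s
w_5 = (16.0 − 8.7)/2 = 3.65 m; q_5 = 0.74 × 2.18 × 3.65 = 5.888 m³/s
w_6 = (17.3 − 10.9)/2 = 3.2 m; q_6 = 0.62 × 1.12 × 3.2 = 2.222 m³/s
w_7 = (18.5 − 16.0)/2 = 1.25 m; q_7 = 0.45 × 0.71 × 1.25 = 0.3994 m³/s
Stations 1, 8 contribute zero (depth or velocity is 0).
Q = Σ qᵢ = 19.54 m³/s
= 19.54 × 3600 = 70340 m³/h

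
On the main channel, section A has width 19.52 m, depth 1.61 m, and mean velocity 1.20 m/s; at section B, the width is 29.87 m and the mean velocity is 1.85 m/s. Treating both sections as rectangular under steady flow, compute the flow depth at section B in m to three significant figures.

Q = A₁V₁ = (19.52×1.61) × 1.20 = 37.71 m³/s
d₂ = Q/(b₂ V₂) = 37.71/(29.87×1.85) = 0.6825 m

0.682 m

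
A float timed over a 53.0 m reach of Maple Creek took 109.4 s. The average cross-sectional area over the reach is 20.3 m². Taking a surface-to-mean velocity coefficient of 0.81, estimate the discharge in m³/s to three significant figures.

v_surface = L / t̄ = 53.0 / 109.4 = 0.4845 m/s
v_mean = 0.81 × 0.4845 = 0.3924 m/s
Q = A × v_mean = 20.3 × 0.3924 = 7.966 m³/s

7.97 m³/s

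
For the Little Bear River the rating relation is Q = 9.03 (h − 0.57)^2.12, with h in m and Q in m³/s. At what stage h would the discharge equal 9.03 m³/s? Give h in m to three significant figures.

1.57 m

h − h₀ = (Q/C)^(1/b) = (9.03/9.03)^(1/2.12) = 1.000 m
h = 0.57 + 1.000 = 1.570 m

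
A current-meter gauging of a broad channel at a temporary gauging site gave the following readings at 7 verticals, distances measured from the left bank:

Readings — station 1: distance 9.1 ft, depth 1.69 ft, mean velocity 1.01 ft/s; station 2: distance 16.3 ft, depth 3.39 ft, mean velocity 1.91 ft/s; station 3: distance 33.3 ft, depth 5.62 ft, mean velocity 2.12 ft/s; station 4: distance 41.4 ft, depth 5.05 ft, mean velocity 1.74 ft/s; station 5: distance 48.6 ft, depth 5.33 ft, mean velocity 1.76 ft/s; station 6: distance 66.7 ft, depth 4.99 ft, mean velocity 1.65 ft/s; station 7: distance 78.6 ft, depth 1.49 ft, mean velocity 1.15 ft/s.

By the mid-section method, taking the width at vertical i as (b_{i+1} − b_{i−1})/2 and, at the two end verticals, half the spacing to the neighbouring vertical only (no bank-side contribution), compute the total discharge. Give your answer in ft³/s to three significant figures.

w_1 = (16.3 − 9.1)/2 = 3.6 ft; q_1 = 1.01 × 1.69 × 3.6 = 6.145 ft³/s
w_2 = (33.3 − 9.1)/2 = 12.1 ft; q_2 = 1.91 × 3.39 × 12.1 = 78.35 ft³/s
w_3 = (41.4 − 16.3)/2 = 12.55 ft; q_3 = 2.12 × 5.62 × 12.55 = 149.5 ft³/s
w_4 = (48.6 − 33.3)/2 = 7.65 ft; q_4 = 1.74 × 5.05 × 7.65 = 67.22 ft³/s
w_5 = (66.7 − 41.4)/2 = 12.65 ft; q_5 = 1.76 × 5.33 × 12.65 = 118.7 ft³/s
w_6 = (78.6 − 48.6)/2 = 15 ft; q_6 = 1.65 × 4.99 × 15 = 123.5 ft³/s
w_7 = (78.6 − 66.7)/2 = 5.95 ft; q_7 = 1.15 × 1.49 × 5.95 = 10.20 ft³/s
Q = Σ qᵢ = 553.6 ft³/s

554 ft³/s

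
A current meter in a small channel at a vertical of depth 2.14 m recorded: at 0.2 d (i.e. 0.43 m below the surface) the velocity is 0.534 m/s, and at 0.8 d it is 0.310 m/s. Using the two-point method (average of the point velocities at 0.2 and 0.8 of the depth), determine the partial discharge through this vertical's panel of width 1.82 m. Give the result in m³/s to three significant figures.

1.64 m³/s

v̄ = (0.534 + 0.310) / 2 = 0.4220 m/s
q = v̄ × d × w = 0.4220 × 2.14 × 1.82 = 1.644 m³/s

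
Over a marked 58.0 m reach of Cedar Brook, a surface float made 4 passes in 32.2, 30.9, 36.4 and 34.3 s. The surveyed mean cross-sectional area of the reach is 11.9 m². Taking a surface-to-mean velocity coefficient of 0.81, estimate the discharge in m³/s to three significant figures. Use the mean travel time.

16.7 m³/s

t̄ = (32.2 + 30.9 + 36.4 + 34.3) / 4 = 33.45 s
v_surface = L / t̄ = 58.0 / 33.45 = 1.734 m/s
v_mean = 0.81 × 1.734 = 1.404 m/s
Q = A × v_mean = 11.9 × 1.404 = 16.71 m³/s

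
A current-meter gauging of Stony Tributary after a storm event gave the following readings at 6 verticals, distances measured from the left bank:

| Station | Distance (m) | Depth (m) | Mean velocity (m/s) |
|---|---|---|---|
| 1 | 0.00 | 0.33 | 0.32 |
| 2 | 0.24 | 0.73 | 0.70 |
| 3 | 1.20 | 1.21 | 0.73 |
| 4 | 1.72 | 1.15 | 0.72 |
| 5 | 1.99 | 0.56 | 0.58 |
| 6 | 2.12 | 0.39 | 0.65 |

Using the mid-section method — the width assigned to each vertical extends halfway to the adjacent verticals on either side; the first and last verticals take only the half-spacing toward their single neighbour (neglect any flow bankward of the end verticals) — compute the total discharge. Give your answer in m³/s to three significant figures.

w_1 = (0.24 − 0.00)/2 = 0.12 m; q_1 = 0.32 × 0.33 × 0.12 = 0.01267 m³/s
w_2 = (1.20 − 0.00)/2 = 0.6 m; q_2 = 0.70 × 0.73 × 0.6 = 0.3066 m³/s
w_3 = (1.72 − 0.24)/2 = 0.74 m; q_3 = 0.73 × 1.21 × 0.74 = 0.6536 m³/s
w_4 = (1.99 − 1.20)/2 = 0.395 m; q_4 = 0.72 × 1.15 × 0.395 = 0.3271 m³/s
w_5 = (2.12 − 1.72)/2 = 0.2 m; q_5 = 0.58 × 0.56 × 0.2 = 0.06496 m³/s
w_6 = (2.12 − 1.99)/2 = 0.065 m; q_6 = 0.65 × 0.39 × 0.065 = 0.01648 m³/s
Q = Σ qᵢ = 1.381 m³/s

1.38 m³/s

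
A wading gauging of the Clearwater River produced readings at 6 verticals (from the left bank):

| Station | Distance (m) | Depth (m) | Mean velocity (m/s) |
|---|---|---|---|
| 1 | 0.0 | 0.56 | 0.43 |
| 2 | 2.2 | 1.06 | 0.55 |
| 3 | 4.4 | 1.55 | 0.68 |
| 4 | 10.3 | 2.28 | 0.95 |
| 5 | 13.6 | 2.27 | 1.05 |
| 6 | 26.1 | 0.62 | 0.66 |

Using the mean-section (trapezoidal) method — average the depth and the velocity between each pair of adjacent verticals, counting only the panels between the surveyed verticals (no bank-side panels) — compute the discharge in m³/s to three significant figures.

Panel 1-2: Δb = 2.2 m, d̄ = (0.56+1.06)/2 = 0.81, v̄ = (0.43+0.55)/2 = 0.49 → q = 2.2×0.81×0.49 = 0.8732 m³/s
Panel 2-3: Δb = 2.2 m, d̄ = (1.06+1.55)/2 = 1.305, v̄ = (0.55+0.68)/2 = 0.615 → q = 2.2×1.305×0.615 = 1.766 m³/s
Panel 3-4: Δb = 5.9 m, d̄ = (1.55+2.28)/2 = 1.915, v̄ = (0.68+0.95)/2 = 0.815 → q = 5.9×1.915×0.815 = 9.208 m³/s
Panel 4-5: Δb = 3.3 m, d̄ = (2.28+2.27)/2 = 2.275, v̄ = (0.95+1.05)/2 = 1 → q = 3.3×2.275×1 = 7.508 m³/s
Panel 5-6: Δb = 12.5 m, d̄ = (2.27+0.62)/2 = 1.445, v̄ = (1.05+0.66)/2 = 0.855 → q = 12.5×1.445×0.855 = 15.44 m³/s
Q = Σ q = 34.80 m³/s

34.8 m³/s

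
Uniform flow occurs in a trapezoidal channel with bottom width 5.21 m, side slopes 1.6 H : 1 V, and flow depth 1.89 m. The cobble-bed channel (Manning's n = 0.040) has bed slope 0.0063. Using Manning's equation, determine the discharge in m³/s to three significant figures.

A = (b + z·y)·y = (5.21 + 1.6×1.89)×1.89 = 15.56 m²
P = b + 2y√(1+z²) = 5.21 + 2×1.89×√(1+1.6²) = 12.34 m
R = A/P = 15.56/12.34 = 1.261 m
Q = (1/n)·A·R^(2/3)·S^(1/2) = (1/0.040) × 15.56 × 1.261^(2/3) × 0.0063^(1/2) = 36.04 m³/s

36.0 m³/s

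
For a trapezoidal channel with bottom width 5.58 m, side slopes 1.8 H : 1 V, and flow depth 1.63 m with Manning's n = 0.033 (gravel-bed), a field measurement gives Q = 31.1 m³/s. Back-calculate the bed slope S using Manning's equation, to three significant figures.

0.00465

A = (b + z·y)·y = (5.58 + 1.8×1.63)×1.63 = 13.88 m²
P = b + 2y√(1+z²) = 5.58 + 2×1.63×√(1+1.8²) = 12.29 m
R = A/P = 13.88/12.29 = 1.129 m
S = (Q·n / (1·A·R^(2/3)))² = (31.1×0.033 / (1×13.88×1.084))² = 0.004652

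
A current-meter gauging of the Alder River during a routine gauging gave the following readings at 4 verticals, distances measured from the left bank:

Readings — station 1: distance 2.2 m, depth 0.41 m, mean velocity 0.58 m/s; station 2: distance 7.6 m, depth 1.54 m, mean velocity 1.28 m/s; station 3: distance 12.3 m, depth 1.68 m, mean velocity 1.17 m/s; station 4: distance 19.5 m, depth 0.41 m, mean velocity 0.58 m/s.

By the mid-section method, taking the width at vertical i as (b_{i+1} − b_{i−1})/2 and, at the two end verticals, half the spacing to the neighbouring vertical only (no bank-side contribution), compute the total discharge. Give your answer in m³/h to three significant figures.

w_1 = (7.6 − 2.2)/2 = 2.7 m; q_1 = 0.58 × 0.41 × 2.7 = 0.6421 m³/s
w_2 = (12.3 − 2.2)/2 = 5.05 m; q_2 = 1.28 × 1.54 × 5.05 = 9.955 m³/s
w_3 = (19.5 − 7.6)/2 = 5.95 m; q_3 = 1.17 × 1.68 × 5.95 = 11.70 m³/s
w_4 = (19.5 − 12.3)/2 = 3.6 m; q_4 = 0.58 × 0.41 × 3.6 = 0.8561 m³/s
Q = Σ qᵢ = 23.15 m³/s
= 23.15 × 3600 = 83330 m³/h

83300 m³/h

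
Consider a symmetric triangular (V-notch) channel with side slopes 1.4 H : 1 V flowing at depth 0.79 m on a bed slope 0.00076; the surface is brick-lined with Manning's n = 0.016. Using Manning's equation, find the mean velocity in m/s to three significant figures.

0.808 m/s

A = z·y² = 1.4×0.79² = 0.8737 m²
P = 2y√(1+z²) = 2×0.79×√(1+1.4²) = 2.718 m
R = A/P = 0.8737/2.718 = 0.3214 m
Q = (1/n)·A·R^(2/3)·S^(1/2) = (1/0.016) × 0.8737 × 0.3214^(2/3) × 0.00076^(1/2) = 0.7064 m³/s
V = Q/A = 0.7064/0.8737 = 0.8085 m/s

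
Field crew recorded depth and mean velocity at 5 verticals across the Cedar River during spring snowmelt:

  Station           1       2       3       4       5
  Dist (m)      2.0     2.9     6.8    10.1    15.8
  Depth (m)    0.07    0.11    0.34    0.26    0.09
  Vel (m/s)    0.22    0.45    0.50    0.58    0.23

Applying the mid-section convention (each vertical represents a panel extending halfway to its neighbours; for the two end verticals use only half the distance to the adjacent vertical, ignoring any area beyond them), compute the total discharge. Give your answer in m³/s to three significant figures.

1.48 m³/s

w_1 = (2.9 − 2.0)/2 = 0.45 m; q_1 = 0.22 × 0.07 × 0.45 = 0.006930 m³/s
w_2 = (6.8 − 2.0)/2 = 2.4 m; q_2 = 0.45 × 0.11 × 2.4 = 0.1188 m³/s
w_3 = (10.1 − 2.9)/2 = 3.6 m; q_3 = 0.50 × 0.34 × 3.6 = 0.6120 m³/s
w_4 = (15.8 − 6.8)/2 = 4.5 m; q_4 = 0.58 × 0.26 × 4.5 = 0.6786 m³/s
w_5 = (15.8 − 10.1)/2 = 2.85 m; q_5 = 0.23 × 0.09 × 2.85 = 0.05900 m³/s
Q = Σ qᵢ = 1.475 m³/s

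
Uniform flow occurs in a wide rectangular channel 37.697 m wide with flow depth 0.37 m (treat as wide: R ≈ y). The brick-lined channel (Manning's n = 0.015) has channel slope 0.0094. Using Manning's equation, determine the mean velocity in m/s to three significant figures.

A = b·y = 37.697 × 0.37 = 13.95 m²
Wide channel: R ≈ y = 0.37 m
Q = (1/n)·A·R^(2/3)·S^(1/2) = (1/0.015) × 13.95 × 0.3700^(2/3) × 0.0094^(1/2) = 46.46 m³/s
V = Q/A = 46.46/13.95 = 3.331 m/s

3.33 m/s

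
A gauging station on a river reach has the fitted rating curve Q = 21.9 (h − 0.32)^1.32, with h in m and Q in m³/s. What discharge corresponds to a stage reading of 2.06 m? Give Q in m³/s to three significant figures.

45.5 m³/s

Q = 21.9 × (2.06 − 0.32)^1.32 = 21.9 × 1.74^1.32 = 45.50 m³/s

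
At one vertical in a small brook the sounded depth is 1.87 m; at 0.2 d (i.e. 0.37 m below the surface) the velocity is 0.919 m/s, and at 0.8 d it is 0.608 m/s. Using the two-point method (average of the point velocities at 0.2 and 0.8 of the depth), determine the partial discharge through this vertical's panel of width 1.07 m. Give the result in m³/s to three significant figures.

v̄ = (0.919 + 0.608) / 2 = 0.7635 m/s
q = v̄ × d × w = 0.7635 × 1.87 × 1.07 = 1.528 m³/s

1.53 m³/s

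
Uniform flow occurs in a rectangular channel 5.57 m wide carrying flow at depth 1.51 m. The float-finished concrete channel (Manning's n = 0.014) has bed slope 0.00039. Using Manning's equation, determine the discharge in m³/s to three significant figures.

11.7 m³/s

A = b·y = 5.57 × 1.51 = 8.411 m²
P = b + 2y = 5.57 + 2×1.51 = 8.590 m
R = A/P = 8.411/8.590 = 0.9791 m
Q = (1/n)·A·R^(2/3)·S^(1/2) = (1/0.014) × 8.411 × 0.9791^(2/3) × 0.00039^(1/2) = 11.70 m³/s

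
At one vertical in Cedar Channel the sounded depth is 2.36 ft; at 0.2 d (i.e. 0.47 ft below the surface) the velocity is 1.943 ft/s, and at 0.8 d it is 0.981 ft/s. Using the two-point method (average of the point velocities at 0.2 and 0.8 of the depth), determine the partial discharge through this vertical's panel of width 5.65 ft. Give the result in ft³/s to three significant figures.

19.5 ft³/s

v̄ = (1.943 + 0.981) / 2 = 1.462 ft/s
q = v̄ × d × w = 1.462 × 2.36 × 5.65 = 19.49 ft³/s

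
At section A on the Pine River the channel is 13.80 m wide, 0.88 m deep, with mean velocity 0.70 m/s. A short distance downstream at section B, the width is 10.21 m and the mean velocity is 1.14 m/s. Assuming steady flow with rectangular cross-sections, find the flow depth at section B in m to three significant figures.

Q = A₁V₁ = (13.80×0.88) × 0.70 = 8.501 m³/s
d₂ = Q/(b₂ V₂) = 8.501/(10.21×1.14) = 0.7303 m

0.730 m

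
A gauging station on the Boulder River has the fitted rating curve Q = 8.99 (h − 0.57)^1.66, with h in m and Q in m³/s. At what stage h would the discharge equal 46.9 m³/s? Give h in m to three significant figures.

h − h₀ = (Q/C)^(1/b) = (46.9/8.99)^(1/1.66) = 2.705 m
h = 0.57 + 2.705 = 3.275 m

3.28 m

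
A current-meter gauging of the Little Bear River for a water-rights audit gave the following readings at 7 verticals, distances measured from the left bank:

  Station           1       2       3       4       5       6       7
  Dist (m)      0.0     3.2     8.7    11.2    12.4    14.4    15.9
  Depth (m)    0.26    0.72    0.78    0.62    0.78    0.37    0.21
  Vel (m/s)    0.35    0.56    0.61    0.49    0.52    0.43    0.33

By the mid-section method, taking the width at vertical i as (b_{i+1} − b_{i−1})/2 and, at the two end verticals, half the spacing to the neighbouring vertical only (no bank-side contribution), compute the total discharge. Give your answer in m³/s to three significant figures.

5.34 m³/s

w_1 = (3.2 − 0.0)/2 = 1.6 m; q_1 = 0.35 × 0.26 × 1.6 = 0.1456 m³/s
w_2 = (8.7 − 0.0)/2 = 4.35 m; q_2 = 0.56 × 0.72 × 4.35 = 1.754 m³/s
w_3 = (11.2 − 3.2)/2 = 4 m; q_3 = 0.61 × 0.78 × 4 = 1.903 m³/s
w_4 = (12.4 − 8.7)/2 = 1.85 m; q_4 = 0.49 × 0.62 × 1.85 = 0.5620 m³/s
w_5 = (14.4 − 11.2)/2 = 1.6 m; q_5 = 0.52 × 0.78 × 1.6 = 0.6490 m³/s
w_6 = (15.9 − 12.4)/2 = 1.75 m; q_6 = 0.43 × 0.37 × 1.75 = 0.2784 m³/s
w_7 = (15.9 − 14.4)/2 = 0.75 m; q_7 = 0.33 × 0.21 × 0.75 = 0.05198 m³/s
Q = Σ qᵢ = 5.344 m³/s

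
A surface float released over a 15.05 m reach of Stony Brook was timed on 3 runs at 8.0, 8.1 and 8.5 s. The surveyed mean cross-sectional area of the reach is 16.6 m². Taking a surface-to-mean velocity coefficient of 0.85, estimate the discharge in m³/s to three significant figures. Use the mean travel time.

25.9 m³/s

t̄ = (8.0 + 8.1 + 8.5) / 3 = 8.2 s
v_surface = L / t̄ = 15.05 / 8.2 = 1.835 m/s
v_mean = 0.85 × 1.835 = 1.560 m/s
Q = A × v_mean = 16.6 × 1.560 = 25.90 m³/s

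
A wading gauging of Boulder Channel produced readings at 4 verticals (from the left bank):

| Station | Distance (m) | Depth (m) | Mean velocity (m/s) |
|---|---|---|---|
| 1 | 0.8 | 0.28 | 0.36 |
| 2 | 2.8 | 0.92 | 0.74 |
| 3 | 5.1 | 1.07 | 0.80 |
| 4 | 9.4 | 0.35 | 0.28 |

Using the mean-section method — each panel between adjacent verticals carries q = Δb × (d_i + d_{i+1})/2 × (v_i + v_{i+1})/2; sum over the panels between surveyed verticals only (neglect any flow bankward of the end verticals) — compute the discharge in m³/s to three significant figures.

4.07 m³/s

Panel 1-2: Δb = 2 m, d̄ = (0.28+0.92)/2 = 0.6, v̄ = (0.36+0.74)/2 = 0.55 → q = 2×0.6×0.55 = 0.6600 m³/s
Panel 2-3: Δb = 2.3 m, d̄ = (0.92+1.07)/2 = 0.995, v̄ = (0.74+0.80)/2 = 0.77 → q = 2.3×0.995×0.77 = 1.762 m³/s
Panel 3-4: Δb = 4.3 m, d̄ = (1.07+0.35)/2 = 0.71, v̄ = (0.80+0.28)/2 = 0.54 → q = 4.3×0.71×0.54 = 1.649 m³/s
Q = Σ q = 4.071 m³/s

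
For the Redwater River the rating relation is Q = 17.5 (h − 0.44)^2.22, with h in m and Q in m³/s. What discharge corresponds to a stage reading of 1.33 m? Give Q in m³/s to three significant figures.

13.5 m³/s

Q = 17.5 × (1.33 − 0.44)^2.22 = 17.5 × 0.89^2.22 = 13.51 m³/s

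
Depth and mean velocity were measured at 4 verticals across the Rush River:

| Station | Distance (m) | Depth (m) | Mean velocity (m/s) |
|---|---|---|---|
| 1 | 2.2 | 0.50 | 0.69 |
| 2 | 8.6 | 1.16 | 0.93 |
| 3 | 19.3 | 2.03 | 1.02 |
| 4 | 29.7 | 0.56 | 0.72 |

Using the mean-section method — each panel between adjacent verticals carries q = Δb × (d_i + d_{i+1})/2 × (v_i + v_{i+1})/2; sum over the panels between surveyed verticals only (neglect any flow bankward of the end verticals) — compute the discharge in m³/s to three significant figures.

Panel 1-2: Δb = 6.4 m, d̄ = (0.50+1.16)/2 = 0.83, v̄ = (0.69+0.93)/2 = 0.81 → q = 6.4×0.83×0.81 = 4.303 m³/s
Panel 2-3: Δb = 10.7 m, d̄ = (1.16+2.03)/2 = 1.595, v̄ = (0.93+1.02)/2 = 0.975 → q = 10.7×1.595×0.975 = 16.64 m³/s
Panel 3-4: Δb = 10.4 m, d̄ = (2.03+0.56)/2 = 1.295, v̄ = (1.02+0.72)/2 = 0.87 → q = 10.4×1.295×0.87 = 11.72 m³/s
Q = Σ q = 32.66 m³/s

32.7 m³/s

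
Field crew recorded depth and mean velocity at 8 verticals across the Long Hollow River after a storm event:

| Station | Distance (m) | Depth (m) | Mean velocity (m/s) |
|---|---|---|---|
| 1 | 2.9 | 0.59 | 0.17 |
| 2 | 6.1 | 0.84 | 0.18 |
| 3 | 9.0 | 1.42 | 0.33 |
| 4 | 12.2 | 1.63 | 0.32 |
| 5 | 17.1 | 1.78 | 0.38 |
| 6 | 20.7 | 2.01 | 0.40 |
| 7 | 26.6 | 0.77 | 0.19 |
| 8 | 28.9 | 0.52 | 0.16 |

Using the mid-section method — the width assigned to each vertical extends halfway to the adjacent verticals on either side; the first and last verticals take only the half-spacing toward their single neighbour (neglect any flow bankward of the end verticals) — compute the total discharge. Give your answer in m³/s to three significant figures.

11.6 m³/s

w_1 = (6.1 − 2.9)/2 = 1.6 m; q_1 = 0.17 × 0.59 × 1.6 = 0.1605 m³/s
w_2 = (9.0 − 2.9)/2 = 3.05 m; q_2 = 0.18 × 0.84 × 3.05 = 0.4612 m³/s
w_3 = (12.2 − 6.1)/2 = 3.05 m; q_3 = 0.33 × 1.42 × 3.05 = 1.429 m³/s
w_4 = (17.1 − 9.0)/2 = 4.05 m; q_4 = 0.32 × 1.63 × 4.05 = 2.112 m³/s
w_5 = (20.7 − 12.2)/2 = 4.25 m; q_5 = 0.38 × 1.78 × 4.25 = 2.875 m³/s
w_6 = (26.6 − 17.1)/2 = 4.75 m; q_6 = 0.40 × 2.01 × 4.75 = 3.819 m³/s
w_7 = (28.9 − 20.7)/2 = 4.1 m; q_7 = 0.19 × 0.77 × 4.1 = 0.5998 m³/s
w_8 = (28.9 − 26.6)/2 = 1.15 m; q_8 = 0.16 × 0.52 × 1.15 = 0.09568 m³/s
Q = Σ qᵢ = 11.55 m³/s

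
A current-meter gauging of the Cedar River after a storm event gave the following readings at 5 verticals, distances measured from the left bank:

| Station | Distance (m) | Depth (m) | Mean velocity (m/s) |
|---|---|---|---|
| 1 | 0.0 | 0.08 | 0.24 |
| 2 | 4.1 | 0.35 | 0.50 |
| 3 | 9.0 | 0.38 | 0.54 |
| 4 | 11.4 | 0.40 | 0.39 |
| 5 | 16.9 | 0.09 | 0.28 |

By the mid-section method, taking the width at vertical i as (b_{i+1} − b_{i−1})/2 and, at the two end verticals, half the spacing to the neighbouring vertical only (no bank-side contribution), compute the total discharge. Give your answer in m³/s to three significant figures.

w_1 = (4.1 − 0.0)/2 = 2.05 m; q_1 = 0.24 × 0.08 × 2.05 = 0.03936 m³/s
w_2 = (9.0 − 0.0)/2 = 4.5 m; q_2 = 0.50 × 0.35 × 4.5 = 0.7875 m³/s
w_3 = (11.4 − 4.1)/2 = 3.65 m; q_3 = 0.54 × 0.38 × 3.65 = 0.7490 m³/s
w_4 = (16.9 − 9.0)/2 = 3.95 m; q_4 = 0.39 × 0.40 × 3.95 = 0.6162 m³/s
w_5 = (16.9 − 11.4)/2 = 2.75 m; q_5 = 0.28 × 0.09 × 2.75 = 0.06930 m³/s
Q = Σ qᵢ = 2.261 m³/s

2.26 m³/s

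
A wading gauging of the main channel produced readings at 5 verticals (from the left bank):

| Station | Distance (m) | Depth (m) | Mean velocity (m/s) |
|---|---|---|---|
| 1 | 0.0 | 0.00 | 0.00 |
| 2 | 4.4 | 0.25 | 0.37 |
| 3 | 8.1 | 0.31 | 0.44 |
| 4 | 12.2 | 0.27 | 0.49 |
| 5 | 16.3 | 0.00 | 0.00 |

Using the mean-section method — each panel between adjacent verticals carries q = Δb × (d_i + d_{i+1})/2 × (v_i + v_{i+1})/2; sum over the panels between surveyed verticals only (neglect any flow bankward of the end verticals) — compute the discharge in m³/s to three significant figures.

Panel 1-2: Δb = 4.4 m, d̄ = (0.00+0.25)/2 = 0.125, v̄ = (0.00+0.37)/2 = 0.185 → q = 4.4×0.125×0.185 = 0.1018 m³/s
Panel 2-3: Δb = 3.7 m, d̄ = (0.25+0.31)/2 = 0.28, v̄ = (0.37+0.44)/2 = 0.405 → q = 3.7×0.28×0.405 = 0.4196 m³/s
Panel 3-4: Δb = 4.1 m, d̄ = (0.31+0.27)/2 = 0.29, v̄ = (0.44+0.49)/2 = 0.465 → q = 4.1×0.29×0.465 = 0.5529 m³/s
Panel 4-5: Δb = 4.1 m, d̄ = (0.27+0.00)/2 = 0.135, v̄ = (0.49+0.00)/2 = 0.245 → q = 4.1×0.135×0.245 = 0.1356 m³/s
Q = Σ q = 1.210 m³/s

1.21 m³/s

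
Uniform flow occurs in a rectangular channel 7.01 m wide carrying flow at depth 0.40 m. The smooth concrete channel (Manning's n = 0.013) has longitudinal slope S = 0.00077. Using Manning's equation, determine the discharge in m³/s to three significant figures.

A = b·y = 7.01 × 0.40 = 2.804 m²
P = b + 2y = 7.01 + 2×0.40 = 7.810 m
R = A/P = 2.804/7.810 = 0.3590 m
Q = (1/n)·A·R^(2/3)·S^(1/2) = (1/0.013) × 2.804 × 0.3590^(2/3) × 0.00077^(1/2) = 3.023 m³/s

3.02 m³/s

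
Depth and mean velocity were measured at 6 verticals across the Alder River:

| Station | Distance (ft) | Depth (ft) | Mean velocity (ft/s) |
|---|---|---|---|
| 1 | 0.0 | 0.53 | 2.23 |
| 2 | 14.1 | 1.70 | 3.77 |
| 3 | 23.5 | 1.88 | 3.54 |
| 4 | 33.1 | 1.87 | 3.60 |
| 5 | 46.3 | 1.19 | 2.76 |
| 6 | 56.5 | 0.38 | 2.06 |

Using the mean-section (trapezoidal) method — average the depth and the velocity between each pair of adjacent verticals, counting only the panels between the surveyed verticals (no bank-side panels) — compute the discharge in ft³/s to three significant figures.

Panel 1-2: Δb = 14.1 ft, d̄ = (0.53+1.70)/2 = 1.115, v̄ = (2.23+3.77)/2 = 3 → q = 14.1×1.115×3 = 47.16 ft³/s
Panel 2-3: Δb = 9.4 ft, d̄ = (1.70+1.88)/2 = 1.79, v̄ = (3.77+3.54)/2 = 3.655 → q = 9.4×1.79×3.655 = 61.50 ft³/s
Panel 3-4: Δb = 9.6 ft, d̄ = (1.88+1.87)/2 = 1.875, v̄ = (3.54+3.60)/2 = 3.57 → q = 9.6×1.875×3.57 = 64.26 ft³/s
Panel 4-5: Δb = 13.2 ft, d̄ = (1.87+1.19)/2 = 1.53, v̄ = (3.60+2.76)/2 = 3.18 → q = 13.2×1.53×3.18 = 64.22 ft³/s
Panel 5-6: Δb = 10.2 ft, d̄ = (1.19+0.38)/2 = 0.785, v̄ = (2.76+2.06)/2 = 2.41 → q = 10.2×0.785×2.41 = 19.30 ft³/s
Q = Σ q = 256.4 ft³/s

256 ft³/s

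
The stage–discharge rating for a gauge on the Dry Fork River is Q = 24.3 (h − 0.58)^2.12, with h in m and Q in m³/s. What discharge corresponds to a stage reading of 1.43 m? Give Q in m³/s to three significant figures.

Q = 24.3 × (1.43 − 0.58)^2.12 = 24.3 × 0.85^2.12 = 17.22 m³/s

17.2 m³/s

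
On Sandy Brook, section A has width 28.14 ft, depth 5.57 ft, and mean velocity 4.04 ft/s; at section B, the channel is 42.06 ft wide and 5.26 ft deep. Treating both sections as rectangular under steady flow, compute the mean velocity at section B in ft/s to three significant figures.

2.86 ft/s

Q = A₁V₁ = (28.14×5.57) × 4.04 = 633.2 ft³/s
A₂ = 42.06 × 5.26 = 221.2 ft²
V₂ = Q/A₂ = 633.2/221.2 = 2.862 ft/s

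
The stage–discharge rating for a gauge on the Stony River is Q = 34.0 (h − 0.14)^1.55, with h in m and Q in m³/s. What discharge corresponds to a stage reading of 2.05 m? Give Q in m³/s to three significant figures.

Q = 34.0 × (2.05 − 0.14)^1.55 = 34.0 × 1.91^1.55 = 92.70 m³/s

92.7 m³/s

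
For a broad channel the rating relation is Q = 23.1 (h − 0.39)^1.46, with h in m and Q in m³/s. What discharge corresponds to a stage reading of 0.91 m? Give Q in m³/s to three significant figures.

Q = 23.1 × (0.91 − 0.39)^1.46 = 23.1 × 0.52^1.46 = 8.892 m³/s

8.89 m³/s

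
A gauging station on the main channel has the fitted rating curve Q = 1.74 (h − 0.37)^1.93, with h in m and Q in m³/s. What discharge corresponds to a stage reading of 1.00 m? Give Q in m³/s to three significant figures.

0.713 m³/s

Q = 1.74 × (1.00 − 0.37)^1.93 = 1.74 × 0.63^1.93 = 0.7133 m³/s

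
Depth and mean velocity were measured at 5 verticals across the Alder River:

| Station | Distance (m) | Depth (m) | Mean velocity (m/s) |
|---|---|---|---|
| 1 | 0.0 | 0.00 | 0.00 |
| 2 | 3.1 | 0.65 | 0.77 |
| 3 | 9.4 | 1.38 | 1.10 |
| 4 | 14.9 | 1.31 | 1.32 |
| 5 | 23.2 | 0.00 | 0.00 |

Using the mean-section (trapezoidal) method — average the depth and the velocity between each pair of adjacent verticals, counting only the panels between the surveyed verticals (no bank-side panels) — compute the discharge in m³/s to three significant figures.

Panel 1-2: Δb = 3.1 m, d̄ = (0.00+0.65)/2 = 0.325, v̄ = (0.00+0.77)/2 = 0.385 → q = 3.1×0.325×0.385 = 0.3879 m³/s
Panel 2-3: Δb = 6.3 m, d̄ = (0.65+1.38)/2 = 1.015, v̄ = (0.77+1.10)/2 = 0.935 → q = 6.3×1.015×0.935 = 5.979 m³/s
Panel 3-4: Δb = 5.5 m, d̄ = (1.38+1.31)/2 = 1.345, v̄ = (1.10+1.32)/2 = 1.21 → q = 5.5×1.345×1.21 = 8.951 m³/s
Panel 4-5: Δb = 8.3 m, d̄ = (1.31+0.00)/2 = 0.655, v̄ = (1.32+0.00)/2 = 0.66 → q = 8.3×0.655×0.66 = 3.588 m³/s
Q = Σ q = 18.91 m³/s

18.9 m³/s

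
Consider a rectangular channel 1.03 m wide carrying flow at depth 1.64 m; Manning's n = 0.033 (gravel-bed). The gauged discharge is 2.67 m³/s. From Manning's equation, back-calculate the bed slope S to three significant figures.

A = b·y = 1.03 × 1.64 = 1.689 m²
P = b + 2y = 1.03 + 2×1.64 = 4.310 m
R = A/P = 1.689/4.310 = 0.3919 m
S = (Q·n / (1·A·R^(2/3)))² = (2.67×0.033 / (1×1.689×0.5356))² = 0.009486

0.00949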